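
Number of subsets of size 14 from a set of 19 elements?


C(n,k) = n! / (k!(n-k)!)
C(19,14) = 19! / (14!5!)
= 11628

C(19,14) = 11628


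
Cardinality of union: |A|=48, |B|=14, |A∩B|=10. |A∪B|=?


|A ∪ B| = |A| + |B| - |A ∩ B|
= 48 + 14 - 10
= 52

|A ∪ B| = 52


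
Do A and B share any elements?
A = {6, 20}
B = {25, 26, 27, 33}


Disjoint means A ∩ B = ∅.
A ∩ B = ∅
A ∩ B = ∅, so A and B are disjoint.

No — A and B share no elements (A ∩ B = ∅), so they are disjoint


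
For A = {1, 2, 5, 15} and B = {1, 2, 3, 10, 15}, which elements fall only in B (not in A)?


A = {1, 2, 5, 15}
B = {1, 2, 3, 10, 15}
Region: only in B (not in A)
Elements: {3, 10}

Elements only in B (not in A): {3, 10}


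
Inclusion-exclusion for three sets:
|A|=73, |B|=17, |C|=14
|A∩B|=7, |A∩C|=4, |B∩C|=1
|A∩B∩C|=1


|A∪B∪C| = |A|+|B|+|C| - |A∩B|-|A∩C|-|B∩C| + |A∩B∩C|
= 73+17+14 - 7-4-1 + 1
= 104 - 12 + 1
= 93

|A ∪ B ∪ C| = 93


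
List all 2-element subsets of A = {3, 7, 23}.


|A| = 3, so A has C(3,2) = 3 subsets of size 2.
Enumerate by choosing 2 elements from A at a time:
{3, 7}, {3, 23}, {7, 23}

2-element subsets (3 total): {3, 7}, {3, 23}, {7, 23}


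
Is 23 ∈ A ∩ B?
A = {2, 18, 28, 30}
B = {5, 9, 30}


A = {2, 18, 28, 30}, B = {5, 9, 30}
A ∩ B = elements in both A and B
A ∩ B = {30}
Checking if 23 ∈ A ∩ B
23 is not in A ∩ B → False

23 ∉ A ∩ B


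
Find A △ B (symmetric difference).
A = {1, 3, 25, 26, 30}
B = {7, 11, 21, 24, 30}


A △ B = (A \ B) ∪ (B \ A) = elements in exactly one of A or B
A \ B = {1, 3, 25, 26}
B \ A = {7, 11, 21, 24}
A △ B = {1, 3, 7, 11, 21, 24, 25, 26}

A △ B = {1, 3, 7, 11, 21, 24, 25, 26}


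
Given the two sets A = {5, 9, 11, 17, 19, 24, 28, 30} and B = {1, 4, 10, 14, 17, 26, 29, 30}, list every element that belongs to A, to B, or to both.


A ∪ B = all elements in A or B (or both)
A = {5, 9, 11, 17, 19, 24, 28, 30}
B = {1, 4, 10, 14, 17, 26, 29, 30}
A ∪ B = {1, 4, 5, 9, 10, 11, 14, 17, 19, 24, 26, 28, 29, 30}

A ∪ B = {1, 4, 5, 9, 10, 11, 14, 17, 19, 24, 26, 28, 29, 30}


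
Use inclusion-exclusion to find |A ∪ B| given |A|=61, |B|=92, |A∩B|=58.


|A ∪ B| = |A| + |B| - |A ∩ B|
= 61 + 92 - 58
= 95

|A ∪ B| = 95


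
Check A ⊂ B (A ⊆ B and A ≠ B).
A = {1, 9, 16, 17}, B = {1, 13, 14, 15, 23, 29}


A ⊂ B requires: A ⊆ B AND A ≠ B.
A ⊆ B? No
A ⊄ B, so A is not a proper subset.

No, A is not a proper subset of B


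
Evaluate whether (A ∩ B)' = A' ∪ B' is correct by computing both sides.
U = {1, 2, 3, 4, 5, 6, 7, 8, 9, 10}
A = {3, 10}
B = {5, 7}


LHS: A ∩ B = ∅
(A ∩ B)' = U \ (A ∩ B) = {1, 2, 3, 4, 5, 6, 7, 8, 9, 10}
A' = {1, 2, 4, 5, 6, 7, 8, 9}, B' = {1, 2, 3, 4, 6, 8, 9, 10}
Claimed RHS: A' ∪ B' = {1, 2, 3, 4, 5, 6, 7, 8, 9, 10}
Identity is VALID: LHS = RHS = {1, 2, 3, 4, 5, 6, 7, 8, 9, 10} ✓

Identity is valid. (A ∩ B)' = A' ∪ B' = {1, 2, 3, 4, 5, 6, 7, 8, 9, 10}


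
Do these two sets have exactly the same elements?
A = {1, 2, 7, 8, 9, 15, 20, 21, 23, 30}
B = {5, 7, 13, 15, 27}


Two sets are equal iff they have exactly the same elements.
A = {1, 2, 7, 8, 9, 15, 20, 21, 23, 30}
B = {5, 7, 13, 15, 27}
Differences: {1, 2, 5, 8, 9, 13, 20, 21, 23, 27, 30}
A ≠ B

No, A ≠ B


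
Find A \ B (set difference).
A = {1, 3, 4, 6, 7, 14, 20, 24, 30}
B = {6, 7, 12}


A \ B = elements in A but not in B
A = {1, 3, 4, 6, 7, 14, 20, 24, 30}
B = {6, 7, 12}
Remove from A any elements in B
A \ B = {1, 3, 4, 14, 20, 24, 30}

A \ B = {1, 3, 4, 14, 20, 24, 30}


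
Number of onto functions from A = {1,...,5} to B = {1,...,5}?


n = |A| = 5, k = |B| = 5. Surjections via inclusion-exclusion:
S(n,k) = Σ(-1)^i × C(k,i) × (k-i)^n, i=0 to k
i=0: (-1)^0×C(5,0)×5^5 = 3125
i=1: (-1)^1×C(5,1)×4^5 = -5120
i=2: (-1)^2×C(5,2)×3^5 = 2430
i=3: (-1)^3×C(5,3)×2^5 = -320
i=4: (-1)^4×C(5,4)×1^5 = 5
i=5: (-1)^5×C(5,5)×0^5 = 0
Total = 120

Number of surjections = 120


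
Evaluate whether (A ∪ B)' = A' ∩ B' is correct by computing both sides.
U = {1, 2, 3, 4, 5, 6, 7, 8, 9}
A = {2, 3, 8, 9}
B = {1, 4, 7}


LHS: A ∪ B = {1, 2, 3, 4, 7, 8, 9}
(A ∪ B)' = U \ (A ∪ B) = {5, 6}
A' = {1, 4, 5, 6, 7}, B' = {2, 3, 5, 6, 8, 9}
Claimed RHS: A' ∩ B' = {5, 6}
Identity is VALID: LHS = RHS = {5, 6} ✓

Identity is valid. (A ∪ B)' = A' ∩ B' = {5, 6}


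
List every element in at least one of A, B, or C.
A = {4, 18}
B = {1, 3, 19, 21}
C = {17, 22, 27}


A ∪ B = {1, 3, 4, 18, 19, 21}
(A ∪ B) ∪ C = {1, 3, 4, 17, 18, 19, 21, 22, 27}

A ∪ B ∪ C = {1, 3, 4, 17, 18, 19, 21, 22, 27}


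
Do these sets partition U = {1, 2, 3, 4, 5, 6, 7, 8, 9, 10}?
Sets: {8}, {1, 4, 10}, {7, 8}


A partition requires: (1) non-empty parts, (2) pairwise disjoint, (3) union = U
Parts: {8}, {1, 4, 10}, {7, 8}
Union of parts: {1, 4, 7, 8, 10}
U = {1, 2, 3, 4, 5, 6, 7, 8, 9, 10}
All non-empty? True
Pairwise disjoint? False
Covers U? False

No, not a valid partition


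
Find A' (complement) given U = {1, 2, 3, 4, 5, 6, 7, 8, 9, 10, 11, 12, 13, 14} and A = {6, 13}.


Aᶜ = U \ A = elements in U but not in A
U = {1, 2, 3, 4, 5, 6, 7, 8, 9, 10, 11, 12, 13, 14}
A = {6, 13}
Aᶜ = {1, 2, 3, 4, 5, 7, 8, 9, 10, 11, 12, 14}

Aᶜ = {1, 2, 3, 4, 5, 7, 8, 9, 10, 11, 12, 14}


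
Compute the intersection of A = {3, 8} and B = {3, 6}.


A ∩ B = elements in both A and B
A = {3, 8}
B = {3, 6}
A ∩ B = {3}

A ∩ B = {3}


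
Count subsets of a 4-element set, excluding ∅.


Total subsets = 2^n = 2^4 = 16
Non-empty subsets exclude the empty set: 2^n - 1
= 16 - 1
= 15

Number of non-empty subsets = 15


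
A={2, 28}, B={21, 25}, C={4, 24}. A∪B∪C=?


A ∪ B = {2, 21, 25, 28}
(A ∪ B) ∪ C = {2, 4, 21, 24, 25, 28}

A ∪ B ∪ C = {2, 4, 21, 24, 25, 28}


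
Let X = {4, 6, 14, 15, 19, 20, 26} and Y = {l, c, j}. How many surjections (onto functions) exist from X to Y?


n = |X| = 7, k = |Y| = 3. Surjections via inclusion-exclusion:
S(n,k) = Σ(-1)^i × C(k,i) × (k-i)^n, i=0 to k
i=0: (-1)^0×C(3,0)×3^7 = 2187
i=1: (-1)^1×C(3,1)×2^7 = -384
i=2: (-1)^2×C(3,2)×1^7 = 3
i=3: (-1)^3×C(3,3)×0^7 = 0
Total = 1806

Number of surjections = 1806


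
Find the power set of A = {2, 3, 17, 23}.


|A| = 4, so |P(A)| = 2^4 = 16
Enumerate subsets by cardinality (0 to 4):
∅, {2}, {3}, {17}, {23}, {2, 3}, {2, 17}, {2, 23}, {3, 17}, {3, 23}, {17, 23}, {2, 3, 17}, {2, 3, 23}, {2, 17, 23}, {3, 17, 23}, {2, 3, 17, 23}

P(A) has 16 subsets: ∅, {2}, {3}, {17}, {23}, {2, 3}, {2, 17}, {2, 23}, {3, 17}, {3, 23}, {17, 23}, {2, 3, 17}, {2, 3, 23}, {2, 17, 23}, {3, 17, 23}, {2, 3, 17, 23}


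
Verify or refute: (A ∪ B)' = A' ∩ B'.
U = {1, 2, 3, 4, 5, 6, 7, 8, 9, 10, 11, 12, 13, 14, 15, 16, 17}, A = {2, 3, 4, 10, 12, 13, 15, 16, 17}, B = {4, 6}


LHS: A ∪ B = {2, 3, 4, 6, 10, 12, 13, 15, 16, 17}
(A ∪ B)' = U \ (A ∪ B) = {1, 5, 7, 8, 9, 11, 14}
A' = {1, 5, 6, 7, 8, 9, 11, 14}, B' = {1, 2, 3, 5, 7, 8, 9, 10, 11, 12, 13, 14, 15, 16, 17}
Claimed RHS: A' ∩ B' = {1, 5, 7, 8, 9, 11, 14}
Identity is VALID: LHS = RHS = {1, 5, 7, 8, 9, 11, 14} ✓

Identity is valid. (A ∪ B)' = A' ∩ B' = {1, 5, 7, 8, 9, 11, 14}


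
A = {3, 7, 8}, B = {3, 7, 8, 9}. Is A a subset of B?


A ⊆ B means every element of A is in B.
All elements of A are in B.
So A ⊆ B.

Yes, A ⊆ B


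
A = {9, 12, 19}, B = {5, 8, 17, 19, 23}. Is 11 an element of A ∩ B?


A = {9, 12, 19}, B = {5, 8, 17, 19, 23}
A ∩ B = elements in both A and B
A ∩ B = {19}
Checking if 11 ∈ A ∩ B
11 is not in A ∩ B → False

11 ∉ A ∩ B


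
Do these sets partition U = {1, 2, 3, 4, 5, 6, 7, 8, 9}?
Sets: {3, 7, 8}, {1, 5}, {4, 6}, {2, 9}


A partition requires: (1) non-empty parts, (2) pairwise disjoint, (3) union = U
Parts: {3, 7, 8}, {1, 5}, {4, 6}, {2, 9}
Union of parts: {1, 2, 3, 4, 5, 6, 7, 8, 9}
U = {1, 2, 3, 4, 5, 6, 7, 8, 9}
All non-empty? True
Pairwise disjoint? True
Covers U? True

Yes, valid partition


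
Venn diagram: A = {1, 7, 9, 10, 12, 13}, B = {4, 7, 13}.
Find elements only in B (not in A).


A = {1, 7, 9, 10, 12, 13}
B = {4, 7, 13}
Region: only in B (not in A)
Elements: {4}

Elements only in B (not in A): {4}


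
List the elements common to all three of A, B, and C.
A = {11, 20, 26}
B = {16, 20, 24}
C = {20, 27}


A ∩ B = {20}
(A ∩ B) ∩ C = {20}

A ∩ B ∩ C = {20}


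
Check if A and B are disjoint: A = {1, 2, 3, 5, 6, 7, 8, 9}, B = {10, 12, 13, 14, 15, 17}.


Disjoint means A ∩ B = ∅.
A ∩ B = ∅
A ∩ B = ∅, so A and B are disjoint.

Yes, A and B are disjoint


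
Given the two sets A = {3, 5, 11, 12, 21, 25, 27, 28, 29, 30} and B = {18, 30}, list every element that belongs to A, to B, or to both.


A ∪ B = all elements in A or B (or both)
A = {3, 5, 11, 12, 21, 25, 27, 28, 29, 30}
B = {18, 30}
A ∪ B = {3, 5, 11, 12, 18, 21, 25, 27, 28, 29, 30}

A ∪ B = {3, 5, 11, 12, 18, 21, 25, 27, 28, 29, 30}


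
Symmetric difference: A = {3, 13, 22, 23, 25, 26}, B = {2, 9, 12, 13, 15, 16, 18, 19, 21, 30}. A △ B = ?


A △ B = (A \ B) ∪ (B \ A) = elements in exactly one of A or B
A \ B = {3, 22, 23, 25, 26}
B \ A = {2, 9, 12, 15, 16, 18, 19, 21, 30}
A △ B = {2, 3, 9, 12, 15, 16, 18, 19, 21, 22, 23, 25, 26, 30}

A △ B = {2, 3, 9, 12, 15, 16, 18, 19, 21, 22, 23, 25, 26, 30}


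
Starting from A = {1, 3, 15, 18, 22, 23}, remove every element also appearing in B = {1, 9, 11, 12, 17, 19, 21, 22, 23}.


A \ B = elements in A but not in B
A = {1, 3, 15, 18, 22, 23}
B = {1, 9, 11, 12, 17, 19, 21, 22, 23}
Remove from A any elements in B
A \ B = {3, 15, 18}

A \ B = {3, 15, 18}


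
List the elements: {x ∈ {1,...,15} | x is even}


Checking each candidate:
Condition: even numbers in {1,...,15}
Result = {2, 4, 6, 8, 10, 12, 14}

{2, 4, 6, 8, 10, 12, 14}


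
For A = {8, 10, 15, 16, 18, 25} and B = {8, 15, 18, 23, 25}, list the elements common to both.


A ∩ B = elements in both A and B
A = {8, 10, 15, 16, 18, 25}
B = {8, 15, 18, 23, 25}
A ∩ B = {8, 15, 18, 25}

A ∩ B = {8, 15, 18, 25}


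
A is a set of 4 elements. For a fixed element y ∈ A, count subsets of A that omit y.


Subsets of A avoiding y are subsets of A \ {y}, which has 3 elements.
Count = 2^(n-1) = 2^3
= 8

Number of subsets avoiding y = 8


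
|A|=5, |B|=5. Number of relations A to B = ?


A relation from A to B is any subset of A × B.
|A × B| = 5 × 5 = 25
# relations = 2^|A × B| = 2^25 = 33554432

Number of relations = 33554432


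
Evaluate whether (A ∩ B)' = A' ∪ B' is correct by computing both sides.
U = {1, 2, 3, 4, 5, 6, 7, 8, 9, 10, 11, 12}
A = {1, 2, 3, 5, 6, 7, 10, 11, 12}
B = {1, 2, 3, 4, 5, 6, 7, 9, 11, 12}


LHS: A ∩ B = {1, 2, 3, 5, 6, 7, 11, 12}
(A ∩ B)' = U \ (A ∩ B) = {4, 8, 9, 10}
A' = {4, 8, 9}, B' = {8, 10}
Claimed RHS: A' ∪ B' = {4, 8, 9, 10}
Identity is VALID: LHS = RHS = {4, 8, 9, 10} ✓

Identity is valid. (A ∩ B)' = A' ∪ B' = {4, 8, 9, 10}


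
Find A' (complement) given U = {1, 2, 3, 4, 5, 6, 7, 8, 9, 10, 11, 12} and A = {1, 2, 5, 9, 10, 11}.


Aᶜ = U \ A = elements in U but not in A
U = {1, 2, 3, 4, 5, 6, 7, 8, 9, 10, 11, 12}
A = {1, 2, 5, 9, 10, 11}
Aᶜ = {3, 4, 6, 7, 8, 12}

Aᶜ = {3, 4, 6, 7, 8, 12}


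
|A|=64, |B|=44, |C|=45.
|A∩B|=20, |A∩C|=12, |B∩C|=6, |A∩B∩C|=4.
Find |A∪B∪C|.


|A∪B∪C| = |A|+|B|+|C| - |A∩B|-|A∩C|-|B∩C| + |A∩B∩C|
= 64+44+45 - 20-12-6 + 4
= 153 - 38 + 4
= 119

|A ∪ B ∪ C| = 119


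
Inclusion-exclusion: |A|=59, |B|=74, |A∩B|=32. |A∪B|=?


|A ∪ B| = |A| + |B| - |A ∩ B|
= 59 + 74 - 32
= 101

|A ∪ B| = 101


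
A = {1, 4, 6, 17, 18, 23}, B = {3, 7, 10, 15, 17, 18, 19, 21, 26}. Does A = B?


Two sets are equal iff they have exactly the same elements.
A = {1, 4, 6, 17, 18, 23}
B = {3, 7, 10, 15, 17, 18, 19, 21, 26}
Differences: {1, 3, 4, 6, 7, 10, 15, 19, 21, 23, 26}
A ≠ B

No, A ≠ B


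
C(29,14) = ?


C(n,k) = n! / (k!(n-k)!)
C(29,14) = 29! / (14!15!)
= 77558760

C(29,14) = 77558760


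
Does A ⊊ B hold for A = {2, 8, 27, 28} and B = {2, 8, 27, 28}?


A ⊂ B requires: A ⊆ B AND A ≠ B.
A ⊆ B? Yes
A = B? Yes
A = B, so A is not a PROPER subset.

No, A is not a proper subset of B


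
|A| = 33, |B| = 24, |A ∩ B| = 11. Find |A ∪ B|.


|A ∪ B| = |A| + |B| - |A ∩ B|
= 33 + 24 - 11
= 46

|A ∪ B| = 46


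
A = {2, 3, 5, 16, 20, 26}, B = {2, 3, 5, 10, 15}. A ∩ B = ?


A ∩ B = elements in both A and B
A = {2, 3, 5, 16, 20, 26}
B = {2, 3, 5, 10, 15}
A ∩ B = {2, 3, 5}

A ∩ B = {2, 3, 5}


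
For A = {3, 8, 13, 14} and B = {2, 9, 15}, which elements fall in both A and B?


A = {3, 8, 13, 14}
B = {2, 9, 15}
Region: in both A and B
Elements: ∅

Elements in both A and B: ∅


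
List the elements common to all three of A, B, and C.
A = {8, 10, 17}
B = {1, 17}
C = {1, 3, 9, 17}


A ∩ B = {17}
(A ∩ B) ∩ C = {17}

A ∩ B ∩ C = {17}


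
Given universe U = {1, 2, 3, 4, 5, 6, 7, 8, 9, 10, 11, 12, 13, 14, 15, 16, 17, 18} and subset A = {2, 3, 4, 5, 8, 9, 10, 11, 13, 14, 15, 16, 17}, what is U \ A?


Aᶜ = U \ A = elements in U but not in A
U = {1, 2, 3, 4, 5, 6, 7, 8, 9, 10, 11, 12, 13, 14, 15, 16, 17, 18}
A = {2, 3, 4, 5, 8, 9, 10, 11, 13, 14, 15, 16, 17}
Aᶜ = {1, 6, 7, 12, 18}

Aᶜ = {1, 6, 7, 12, 18}


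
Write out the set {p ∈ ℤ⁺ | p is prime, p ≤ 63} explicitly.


Checking each candidate:
Condition: primes ≤ 63
Result = {2, 3, 5, 7, 11, 13, 17, 19, 23, 29, 31, 37, 41, 43, 47, 53, 59, 61}

{2, 3, 5, 7, 11, 13, 17, 19, 23, 29, 31, 37, 41, 43, 47, 53, 59, 61}


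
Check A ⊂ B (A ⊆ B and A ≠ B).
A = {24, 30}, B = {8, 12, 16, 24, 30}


A ⊂ B requires: A ⊆ B AND A ≠ B.
A ⊆ B? Yes
A = B? No
A ⊂ B: Yes (A is a proper subset of B)

Yes, A ⊂ B


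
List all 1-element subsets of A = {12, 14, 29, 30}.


|A| = 4, so A has C(4,1) = 4 subsets of size 1.
Enumerate by choosing 1 elements from A at a time:
{12}, {14}, {29}, {30}

1-element subsets (4 total): {12}, {14}, {29}, {30}


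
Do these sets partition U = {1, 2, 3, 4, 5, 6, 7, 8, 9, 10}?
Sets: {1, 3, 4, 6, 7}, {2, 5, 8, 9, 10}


A partition requires: (1) non-empty parts, (2) pairwise disjoint, (3) union = U
Parts: {1, 3, 4, 6, 7}, {2, 5, 8, 9, 10}
Union of parts: {1, 2, 3, 4, 5, 6, 7, 8, 9, 10}
U = {1, 2, 3, 4, 5, 6, 7, 8, 9, 10}
All non-empty? True
Pairwise disjoint? True
Covers U? True

Yes, valid partition


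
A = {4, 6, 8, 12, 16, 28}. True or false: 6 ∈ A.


A = {4, 6, 8, 12, 16, 28}
Checking if 6 is in A
6 is in A → True

6 ∈ A


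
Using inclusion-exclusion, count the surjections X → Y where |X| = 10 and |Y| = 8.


n = |X| = 10, k = |Y| = 8. Surjections via inclusion-exclusion:
S(n,k) = Σ(-1)^i × C(k,i) × (k-i)^n, i=0 to k
i=0: (-1)^0×C(8,0)×8^10 = 1073741824
i=1: (-1)^1×C(8,1)×7^10 = -2259801992
i=2: (-1)^2×C(8,2)×6^10 = 1693052928
i=3: (-1)^3×C(8,3)×5^10 = -546875000
i=4: (-1)^4×C(8,4)×4^10 = 73400320
i=5: (-1)^5×C(8,5)×3^10 = -3306744
i=6: (-1)^6×C(8,6)×2^10 = 28672
i=7: (-1)^7×C(8,7)×1^10 = -8
i=8: (-1)^8×C(8,8)×0^10 = 0
Total = 30240000

Number of surjections = 30240000


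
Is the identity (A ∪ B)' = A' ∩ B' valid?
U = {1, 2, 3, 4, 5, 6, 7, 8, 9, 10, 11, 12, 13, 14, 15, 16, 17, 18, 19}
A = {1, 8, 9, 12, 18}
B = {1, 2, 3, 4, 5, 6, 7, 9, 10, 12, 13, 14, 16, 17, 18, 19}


LHS: A ∪ B = {1, 2, 3, 4, 5, 6, 7, 8, 9, 10, 12, 13, 14, 16, 17, 18, 19}
(A ∪ B)' = U \ (A ∪ B) = {11, 15}
A' = {2, 3, 4, 5, 6, 7, 10, 11, 13, 14, 15, 16, 17, 19}, B' = {8, 11, 15}
Claimed RHS: A' ∩ B' = {11, 15}
Identity is VALID: LHS = RHS = {11, 15} ✓

Identity is valid. (A ∪ B)' = A' ∩ B' = {11, 15}


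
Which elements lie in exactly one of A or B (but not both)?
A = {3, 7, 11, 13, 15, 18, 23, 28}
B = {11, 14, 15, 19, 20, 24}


A △ B = (A \ B) ∪ (B \ A) = elements in exactly one of A or B
A \ B = {3, 7, 13, 18, 23, 28}
B \ A = {14, 19, 20, 24}
A △ B = {3, 7, 13, 14, 18, 19, 20, 23, 24, 28}

A △ B = {3, 7, 13, 14, 18, 19, 20, 23, 24, 28}


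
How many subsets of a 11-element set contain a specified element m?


Subsets of A containing m correspond to subsets of A \ {m}, which has 10 elements.
Count = 2^(n-1) = 2^10
= 1024

Number of subsets containing m = 1024


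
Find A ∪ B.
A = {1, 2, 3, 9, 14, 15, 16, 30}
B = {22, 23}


A ∪ B = all elements in A or B (or both)
A = {1, 2, 3, 9, 14, 15, 16, 30}
B = {22, 23}
A ∪ B = {1, 2, 3, 9, 14, 15, 16, 22, 23, 30}

A ∪ B = {1, 2, 3, 9, 14, 15, 16, 22, 23, 30}


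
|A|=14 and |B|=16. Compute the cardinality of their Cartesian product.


|A × B| = |A| × |B|
= 14 × 16
= 224

|A × B| = 224


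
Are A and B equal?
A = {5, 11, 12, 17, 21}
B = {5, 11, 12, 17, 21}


Two sets are equal iff they have exactly the same elements.
A = {5, 11, 12, 17, 21}
B = {5, 11, 12, 17, 21}
Same elements → A = B

Yes, A = B


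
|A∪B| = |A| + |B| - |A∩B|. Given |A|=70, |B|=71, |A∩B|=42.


|A ∪ B| = |A| + |B| - |A ∩ B|
= 70 + 71 - 42
= 99

|A ∪ B| = 99


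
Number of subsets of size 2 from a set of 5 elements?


C(n,k) = n! / (k!(n-k)!)
C(5,2) = 5! / (2!3!)
= 10

C(5,2) = 10


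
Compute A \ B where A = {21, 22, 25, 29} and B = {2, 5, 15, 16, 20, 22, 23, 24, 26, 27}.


A \ B = elements in A but not in B
A = {21, 22, 25, 29}
B = {2, 5, 15, 16, 20, 22, 23, 24, 26, 27}
Remove from A any elements in B
A \ B = {21, 25, 29}

A \ B = {21, 25, 29}


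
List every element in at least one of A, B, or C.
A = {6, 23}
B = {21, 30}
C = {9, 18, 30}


A ∪ B = {6, 21, 23, 30}
(A ∪ B) ∪ C = {6, 9, 18, 21, 23, 30}

A ∪ B ∪ C = {6, 9, 18, 21, 23, 30}


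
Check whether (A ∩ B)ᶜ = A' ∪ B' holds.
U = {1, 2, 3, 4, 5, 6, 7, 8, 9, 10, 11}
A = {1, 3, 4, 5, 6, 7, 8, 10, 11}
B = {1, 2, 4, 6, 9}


LHS: A ∩ B = {1, 4, 6}
(A ∩ B)' = U \ (A ∩ B) = {2, 3, 5, 7, 8, 9, 10, 11}
A' = {2, 9}, B' = {3, 5, 7, 8, 10, 11}
Claimed RHS: A' ∪ B' = {2, 3, 5, 7, 8, 9, 10, 11}
Identity is VALID: LHS = RHS = {2, 3, 5, 7, 8, 9, 10, 11} ✓

Identity is valid. (A ∩ B)' = A' ∪ B' = {2, 3, 5, 7, 8, 9, 10, 11}


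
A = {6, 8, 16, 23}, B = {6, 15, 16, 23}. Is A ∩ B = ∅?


Disjoint means A ∩ B = ∅.
A ∩ B = {6, 16, 23}
A ∩ B ≠ ∅, so A and B are NOT disjoint.

No, A and B are not disjoint (A ∩ B = {6, 16, 23})


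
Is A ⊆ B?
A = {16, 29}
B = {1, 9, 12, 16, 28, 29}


A ⊆ B means every element of A is in B.
All elements of A are in B.
So A ⊆ B.

Yes, A ⊆ B


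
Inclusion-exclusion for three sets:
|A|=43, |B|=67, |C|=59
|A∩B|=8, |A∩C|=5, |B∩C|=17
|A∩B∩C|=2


|A∪B∪C| = |A|+|B|+|C| - |A∩B|-|A∩C|-|B∩C| + |A∩B∩C|
= 43+67+59 - 8-5-17 + 2
= 169 - 30 + 2
= 141

|A ∪ B ∪ C| = 141


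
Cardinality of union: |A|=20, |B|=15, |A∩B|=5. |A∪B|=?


|A ∪ B| = |A| + |B| - |A ∩ B|
= 20 + 15 - 5
= 30

|A ∪ B| = 30


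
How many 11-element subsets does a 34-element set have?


C(n,k) = n! / (k!(n-k)!)
C(34,11) = 34! / (11!23!)
= 286097760

C(34,11) = 286097760


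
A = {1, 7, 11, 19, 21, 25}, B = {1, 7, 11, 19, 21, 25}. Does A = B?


Two sets are equal iff they have exactly the same elements.
A = {1, 7, 11, 19, 21, 25}
B = {1, 7, 11, 19, 21, 25}
Same elements → A = B

Yes, A = B


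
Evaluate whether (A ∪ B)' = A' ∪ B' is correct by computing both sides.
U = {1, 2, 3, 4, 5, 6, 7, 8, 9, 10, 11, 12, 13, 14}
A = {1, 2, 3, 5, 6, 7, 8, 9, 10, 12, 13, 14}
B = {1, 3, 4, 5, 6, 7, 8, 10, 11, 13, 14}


LHS: A ∪ B = {1, 2, 3, 4, 5, 6, 7, 8, 9, 10, 11, 12, 13, 14}
(A ∪ B)' = U \ (A ∪ B) = ∅
A' = {4, 11}, B' = {2, 9, 12}
Claimed RHS: A' ∪ B' = {2, 4, 9, 11, 12}
Identity is INVALID: LHS = ∅ but the RHS claimed here equals {2, 4, 9, 11, 12}. The correct form is (A ∪ B)' = A' ∩ B'.

Identity is invalid: (A ∪ B)' = ∅ but A' ∪ B' = {2, 4, 9, 11, 12}. The correct De Morgan law is (A ∪ B)' = A' ∩ B'.


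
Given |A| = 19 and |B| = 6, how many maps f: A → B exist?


Each of |A| = 19 inputs maps to any of |B| = 6 outputs.
# functions = |B|^|A| = 6^19
= 609359740010496

Number of functions = 609359740010496


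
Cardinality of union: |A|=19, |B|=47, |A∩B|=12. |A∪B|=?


|A ∪ B| = |A| + |B| - |A ∩ B|
= 19 + 47 - 12
= 54

|A ∪ B| = 54


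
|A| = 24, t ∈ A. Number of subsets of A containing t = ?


Subsets of A containing t correspond to subsets of A \ {t}, which has 23 elements.
Count = 2^(n-1) = 2^23
= 8388608

Number of subsets containing t = 8388608


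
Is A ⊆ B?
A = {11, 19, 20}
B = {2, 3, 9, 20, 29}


A ⊆ B means every element of A is in B.
Elements in A not in B: {11, 19}
So A ⊄ B.

No, A ⊄ B


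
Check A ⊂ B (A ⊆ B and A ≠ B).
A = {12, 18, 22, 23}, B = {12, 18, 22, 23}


A ⊂ B requires: A ⊆ B AND A ≠ B.
A ⊆ B? Yes
A = B? Yes
A = B, so A is not a PROPER subset.

No, A is not a proper subset of B


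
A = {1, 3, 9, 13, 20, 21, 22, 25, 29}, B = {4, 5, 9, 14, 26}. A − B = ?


A \ B = elements in A but not in B
A = {1, 3, 9, 13, 20, 21, 22, 25, 29}
B = {4, 5, 9, 14, 26}
Remove from A any elements in B
A \ B = {1, 3, 13, 20, 21, 22, 25, 29}

A \ B = {1, 3, 13, 20, 21, 22, 25, 29}


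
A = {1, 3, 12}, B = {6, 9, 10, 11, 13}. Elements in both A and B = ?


A = {1, 3, 12}
B = {6, 9, 10, 11, 13}
Region: in both A and B
Elements: ∅

Elements in both A and B: ∅


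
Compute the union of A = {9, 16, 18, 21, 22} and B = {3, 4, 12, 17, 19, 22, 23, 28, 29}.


A ∪ B = all elements in A or B (or both)
A = {9, 16, 18, 21, 22}
B = {3, 4, 12, 17, 19, 22, 23, 28, 29}
A ∪ B = {3, 4, 9, 12, 16, 17, 18, 19, 21, 22, 23, 28, 29}

A ∪ B = {3, 4, 9, 12, 16, 17, 18, 19, 21, 22, 23, 28, 29}


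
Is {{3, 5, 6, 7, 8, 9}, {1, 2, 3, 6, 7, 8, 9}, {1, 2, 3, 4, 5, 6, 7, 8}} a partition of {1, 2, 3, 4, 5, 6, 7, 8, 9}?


A partition requires: (1) non-empty parts, (2) pairwise disjoint, (3) union = U
Parts: {3, 5, 6, 7, 8, 9}, {1, 2, 3, 6, 7, 8, 9}, {1, 2, 3, 4, 5, 6, 7, 8}
Union of parts: {1, 2, 3, 4, 5, 6, 7, 8, 9}
U = {1, 2, 3, 4, 5, 6, 7, 8, 9}
All non-empty? True
Pairwise disjoint? False
Covers U? True

No, not a valid partition


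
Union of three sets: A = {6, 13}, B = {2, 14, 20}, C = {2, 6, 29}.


A ∪ B = {2, 6, 13, 14, 20}
(A ∪ B) ∪ C = {2, 6, 13, 14, 20, 29}

A ∪ B ∪ C = {2, 6, 13, 14, 20, 29}


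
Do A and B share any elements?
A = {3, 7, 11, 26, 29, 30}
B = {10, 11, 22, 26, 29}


Disjoint means A ∩ B = ∅.
A ∩ B = {11, 26, 29}
A ∩ B ≠ ∅, so A and B are NOT disjoint.

Yes — A and B share the element(s) of A ∩ B = {11, 26, 29}, so they are not disjoint


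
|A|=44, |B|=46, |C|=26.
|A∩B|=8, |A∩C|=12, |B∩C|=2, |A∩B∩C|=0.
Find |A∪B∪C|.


|A∪B∪C| = |A|+|B|+|C| - |A∩B|-|A∩C|-|B∩C| + |A∩B∩C|
= 44+46+26 - 8-12-2 + 0
= 116 - 22 + 0
= 94

|A ∪ B ∪ C| = 94


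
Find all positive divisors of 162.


Checking each candidate:
Condition: positive divisors of 162
Result = {1, 2, 3, 6, 9, 18, 27, 54, 81, 162}

{1, 2, 3, 6, 9, 18, 27, 54, 81, 162}


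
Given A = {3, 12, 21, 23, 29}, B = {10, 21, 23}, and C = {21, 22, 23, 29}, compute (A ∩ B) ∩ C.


A ∩ B = {21, 23}
(A ∩ B) ∩ C = {21, 23}

A ∩ B ∩ C = {21, 23}


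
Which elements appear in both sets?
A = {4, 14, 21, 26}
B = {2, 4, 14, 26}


A ∩ B = elements in both A and B
A = {4, 14, 21, 26}
B = {2, 4, 14, 26}
A ∩ B = {4, 14, 26}

A ∩ B = {4, 14, 26}


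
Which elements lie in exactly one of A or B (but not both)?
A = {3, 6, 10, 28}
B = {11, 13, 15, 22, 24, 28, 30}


A △ B = (A \ B) ∪ (B \ A) = elements in exactly one of A or B
A \ B = {3, 6, 10}
B \ A = {11, 13, 15, 22, 24, 30}
A △ B = {3, 6, 10, 11, 13, 15, 22, 24, 30}

A △ B = {3, 6, 10, 11, 13, 15, 22, 24, 30}


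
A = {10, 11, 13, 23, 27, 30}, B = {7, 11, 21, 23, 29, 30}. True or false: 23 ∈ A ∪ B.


A = {10, 11, 13, 23, 27, 30}, B = {7, 11, 21, 23, 29, 30}
A ∪ B = all elements in A or B
A ∪ B = {7, 10, 11, 13, 21, 23, 27, 29, 30}
Checking if 23 ∈ A ∪ B
23 is in A ∪ B → True

23 ∈ A ∪ B


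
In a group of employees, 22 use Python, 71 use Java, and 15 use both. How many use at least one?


|A ∪ B| = |A| + |B| - |A ∩ B|
= 22 + 71 - 15
= 78

|A ∪ B| = 78


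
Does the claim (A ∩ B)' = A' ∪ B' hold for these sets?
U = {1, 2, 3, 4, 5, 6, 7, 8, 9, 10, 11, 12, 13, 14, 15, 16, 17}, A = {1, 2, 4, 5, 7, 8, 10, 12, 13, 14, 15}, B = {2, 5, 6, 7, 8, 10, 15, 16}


LHS: A ∩ B = {2, 5, 7, 8, 10, 15}
(A ∩ B)' = U \ (A ∩ B) = {1, 3, 4, 6, 9, 11, 12, 13, 14, 16, 17}
A' = {3, 6, 9, 11, 16, 17}, B' = {1, 3, 4, 9, 11, 12, 13, 14, 17}
Claimed RHS: A' ∪ B' = {1, 3, 4, 6, 9, 11, 12, 13, 14, 16, 17}
Identity is VALID: LHS = RHS = {1, 3, 4, 6, 9, 11, 12, 13, 14, 16, 17} ✓

Identity is valid. (A ∩ B)' = A' ∪ B' = {1, 3, 4, 6, 9, 11, 12, 13, 14, 16, 17}


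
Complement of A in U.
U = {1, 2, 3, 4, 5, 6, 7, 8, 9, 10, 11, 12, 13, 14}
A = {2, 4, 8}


Aᶜ = U \ A = elements in U but not in A
U = {1, 2, 3, 4, 5, 6, 7, 8, 9, 10, 11, 12, 13, 14}
A = {2, 4, 8}
Aᶜ = {1, 3, 5, 6, 7, 9, 10, 11, 12, 13, 14}

Aᶜ = {1, 3, 5, 6, 7, 9, 10, 11, 12, 13, 14}


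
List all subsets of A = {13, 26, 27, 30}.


|A| = 4, so |P(A)| = 2^4 = 16
Enumerate subsets by cardinality (0 to 4):
∅, {13}, {26}, {27}, {30}, {13, 26}, {13, 27}, {13, 30}, {26, 27}, {26, 30}, {27, 30}, {13, 26, 27}, {13, 26, 30}, {13, 27, 30}, {26, 27, 30}, {13, 26, 27, 30}

P(A) has 16 subsets: ∅, {13}, {26}, {27}, {30}, {13, 26}, {13, 27}, {13, 30}, {26, 27}, {26, 30}, {27, 30}, {13, 26, 27}, {13, 26, 30}, {13, 27, 30}, {26, 27, 30}, {13, 26, 27, 30}


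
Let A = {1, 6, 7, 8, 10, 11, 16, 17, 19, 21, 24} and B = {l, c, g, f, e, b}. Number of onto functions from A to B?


n = |A| = 11, k = |B| = 6. Surjections via inclusion-exclusion:
S(n,k) = Σ(-1)^i × C(k,i) × (k-i)^n, i=0 to k
i=0: (-1)^0×C(6,0)×6^11 = 362797056
i=1: (-1)^1×C(6,1)×5^11 = -292968750
i=2: (-1)^2×C(6,2)×4^11 = 62914560
i=3: (-1)^3×C(6,3)×3^11 = -3542940
i=4: (-1)^4×C(6,4)×2^11 = 30720
i=5: (-1)^5×C(6,5)×1^11 = -6
i=6: (-1)^6×C(6,6)×0^11 = 0
Total = 129230640

Number of surjections = 129230640


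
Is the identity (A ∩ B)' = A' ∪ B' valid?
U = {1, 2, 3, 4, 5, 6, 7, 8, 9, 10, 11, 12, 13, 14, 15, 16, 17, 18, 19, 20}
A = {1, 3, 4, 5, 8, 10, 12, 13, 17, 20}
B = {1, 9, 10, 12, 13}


LHS: A ∩ B = {1, 10, 12, 13}
(A ∩ B)' = U \ (A ∩ B) = {2, 3, 4, 5, 6, 7, 8, 9, 11, 14, 15, 16, 17, 18, 19, 20}
A' = {2, 6, 7, 9, 11, 14, 15, 16, 18, 19}, B' = {2, 3, 4, 5, 6, 7, 8, 11, 14, 15, 16, 17, 18, 19, 20}
Claimed RHS: A' ∪ B' = {2, 3, 4, 5, 6, 7, 8, 9, 11, 14, 15, 16, 17, 18, 19, 20}
Identity is VALID: LHS = RHS = {2, 3, 4, 5, 6, 7, 8, 9, 11, 14, 15, 16, 17, 18, 19, 20} ✓

Identity is valid. (A ∩ B)' = A' ∪ B' = {2, 3, 4, 5, 6, 7, 8, 9, 11, 14, 15, 16, 17, 18, 19, 20}


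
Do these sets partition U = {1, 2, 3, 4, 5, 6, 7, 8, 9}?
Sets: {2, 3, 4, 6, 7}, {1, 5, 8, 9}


A partition requires: (1) non-empty parts, (2) pairwise disjoint, (3) union = U
Parts: {2, 3, 4, 6, 7}, {1, 5, 8, 9}
Union of parts: {1, 2, 3, 4, 5, 6, 7, 8, 9}
U = {1, 2, 3, 4, 5, 6, 7, 8, 9}
All non-empty? True
Pairwise disjoint? True
Covers U? True

Yes, valid partition


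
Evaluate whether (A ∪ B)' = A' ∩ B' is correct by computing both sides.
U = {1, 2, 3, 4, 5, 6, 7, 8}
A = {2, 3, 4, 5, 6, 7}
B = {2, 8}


LHS: A ∪ B = {2, 3, 4, 5, 6, 7, 8}
(A ∪ B)' = U \ (A ∪ B) = {1}
A' = {1, 8}, B' = {1, 3, 4, 5, 6, 7}
Claimed RHS: A' ∩ B' = {1}
Identity is VALID: LHS = RHS = {1} ✓

Identity is valid. (A ∪ B)' = A' ∩ B' = {1}


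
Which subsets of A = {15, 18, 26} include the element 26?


A subset of A contains 26 iff the remaining 2 elements form any subset of A \ {26}.
Count: 2^(n-1) = 2^2 = 4
Subsets containing 26: {26}, {15, 26}, {18, 26}, {15, 18, 26}

Subsets containing 26 (4 total): {26}, {15, 26}, {18, 26}, {15, 18, 26}


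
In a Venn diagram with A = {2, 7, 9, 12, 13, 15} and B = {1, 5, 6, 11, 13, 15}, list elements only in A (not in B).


A = {2, 7, 9, 12, 13, 15}
B = {1, 5, 6, 11, 13, 15}
Region: only in A (not in B)
Elements: {2, 7, 9, 12}

Elements only in A (not in B): {2, 7, 9, 12}


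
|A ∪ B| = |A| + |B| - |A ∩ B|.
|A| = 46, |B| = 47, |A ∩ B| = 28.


|A ∪ B| = |A| + |B| - |A ∩ B|
= 46 + 47 - 28
= 65

|A ∪ B| = 65


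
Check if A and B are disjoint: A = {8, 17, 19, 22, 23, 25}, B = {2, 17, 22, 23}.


Disjoint means A ∩ B = ∅.
A ∩ B = {17, 22, 23}
A ∩ B ≠ ∅, so A and B are NOT disjoint.

No, A and B are not disjoint (A ∩ B = {17, 22, 23})


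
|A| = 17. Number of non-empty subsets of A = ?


Total subsets = 2^n = 2^17 = 131072
Non-empty subsets exclude the empty set: 2^n - 1
= 131072 - 1
= 131071

Number of non-empty subsets = 131071


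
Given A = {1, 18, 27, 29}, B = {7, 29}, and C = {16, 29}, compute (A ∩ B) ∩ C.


A ∩ B = {29}
(A ∩ B) ∩ C = {29}

A ∩ B ∩ C = {29}


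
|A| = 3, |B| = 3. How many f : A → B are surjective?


n = |A| = 3, k = |B| = 3. Surjections via inclusion-exclusion:
S(n,k) = Σ(-1)^i × C(k,i) × (k-i)^n, i=0 to k
i=0: (-1)^0×C(3,0)×3^3 = 27
i=1: (-1)^1×C(3,1)×2^3 = -24
i=2: (-1)^2×C(3,2)×1^3 = 3
i=3: (-1)^3×C(3,3)×0^3 = 0
Total = 6

Number of surjections = 6


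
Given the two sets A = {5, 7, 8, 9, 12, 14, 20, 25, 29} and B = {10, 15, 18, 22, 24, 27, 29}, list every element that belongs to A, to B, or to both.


A ∪ B = all elements in A or B (or both)
A = {5, 7, 8, 9, 12, 14, 20, 25, 29}
B = {10, 15, 18, 22, 24, 27, 29}
A ∪ B = {5, 7, 8, 9, 10, 12, 14, 15, 18, 20, 22, 24, 25, 27, 29}

A ∪ B = {5, 7, 8, 9, 10, 12, 14, 15, 18, 20, 22, 24, 25, 27, 29}


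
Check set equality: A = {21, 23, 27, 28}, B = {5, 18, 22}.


Two sets are equal iff they have exactly the same elements.
A = {21, 23, 27, 28}
B = {5, 18, 22}
Differences: {5, 18, 21, 22, 23, 27, 28}
A ≠ B

No, A ≠ B


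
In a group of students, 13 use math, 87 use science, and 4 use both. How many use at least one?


|A ∪ B| = |A| + |B| - |A ∩ B|
= 13 + 87 - 4
= 96

|A ∪ B| = 96


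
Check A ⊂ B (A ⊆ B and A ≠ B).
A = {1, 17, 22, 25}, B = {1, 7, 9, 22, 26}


A ⊂ B requires: A ⊆ B AND A ≠ B.
A ⊆ B? No
A ⊄ B, so A is not a proper subset.

No, A is not a proper subset of B


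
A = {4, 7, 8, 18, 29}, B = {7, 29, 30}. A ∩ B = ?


A ∩ B = elements in both A and B
A = {4, 7, 8, 18, 29}
B = {7, 29, 30}
A ∩ B = {7, 29}

A ∩ B = {7, 29}


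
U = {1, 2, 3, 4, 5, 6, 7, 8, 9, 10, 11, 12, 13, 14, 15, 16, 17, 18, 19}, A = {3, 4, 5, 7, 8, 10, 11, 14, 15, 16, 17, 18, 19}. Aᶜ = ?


Aᶜ = U \ A = elements in U but not in A
U = {1, 2, 3, 4, 5, 6, 7, 8, 9, 10, 11, 12, 13, 14, 15, 16, 17, 18, 19}
A = {3, 4, 5, 7, 8, 10, 11, 14, 15, 16, 17, 18, 19}
Aᶜ = {1, 2, 6, 9, 12, 13}

Aᶜ = {1, 2, 6, 9, 12, 13}


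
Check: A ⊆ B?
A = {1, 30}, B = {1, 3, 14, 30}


A ⊆ B means every element of A is in B.
All elements of A are in B.
So A ⊆ B.

Yes, A ⊆ B


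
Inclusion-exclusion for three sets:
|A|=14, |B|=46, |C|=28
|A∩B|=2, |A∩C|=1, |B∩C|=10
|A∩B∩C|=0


|A∪B∪C| = |A|+|B|+|C| - |A∩B|-|A∩C|-|B∩C| + |A∩B∩C|
= 14+46+28 - 2-1-10 + 0
= 88 - 13 + 0
= 75

|A ∪ B ∪ C| = 75


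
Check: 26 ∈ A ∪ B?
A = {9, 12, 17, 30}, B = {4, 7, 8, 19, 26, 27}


A = {9, 12, 17, 30}, B = {4, 7, 8, 19, 26, 27}
A ∪ B = all elements in A or B
A ∪ B = {4, 7, 8, 9, 12, 17, 19, 26, 27, 30}
Checking if 26 ∈ A ∪ B
26 is in A ∪ B → True

26 ∈ A ∪ B


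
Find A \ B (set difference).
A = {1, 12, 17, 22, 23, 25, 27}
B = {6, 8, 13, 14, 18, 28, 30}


A \ B = elements in A but not in B
A = {1, 12, 17, 22, 23, 25, 27}
B = {6, 8, 13, 14, 18, 28, 30}
Remove from A any elements in B
A \ B = {1, 12, 17, 22, 23, 25, 27}

A \ B = {1, 12, 17, 22, 23, 25, 27}


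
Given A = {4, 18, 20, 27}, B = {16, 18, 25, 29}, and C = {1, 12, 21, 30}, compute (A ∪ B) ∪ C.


A ∪ B = {4, 16, 18, 20, 25, 27, 29}
(A ∪ B) ∪ C = {1, 4, 12, 16, 18, 20, 21, 25, 27, 29, 30}

A ∪ B ∪ C = {1, 4, 12, 16, 18, 20, 21, 25, 27, 29, 30}


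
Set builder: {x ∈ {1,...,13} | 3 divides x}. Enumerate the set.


Checking each candidate:
Condition: multiples of 3 in {1,...,13}
Result = {3, 6, 9, 12}

{3, 6, 9, 12}


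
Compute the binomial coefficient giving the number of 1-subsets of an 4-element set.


C(n,k) = n! / (k!(n-k)!)
C(4,1) = 4! / (1!3!)
= 4

C(4,1) = 4


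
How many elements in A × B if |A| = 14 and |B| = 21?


|A × B| = |A| × |B|
= 14 × 21
= 294

|A × B| = 294


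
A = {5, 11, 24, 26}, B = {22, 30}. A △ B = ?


A △ B = (A \ B) ∪ (B \ A) = elements in exactly one of A or B
A \ B = {5, 11, 24, 26}
B \ A = {22, 30}
A △ B = {5, 11, 22, 24, 26, 30}

A △ B = {5, 11, 22, 24, 26, 30}


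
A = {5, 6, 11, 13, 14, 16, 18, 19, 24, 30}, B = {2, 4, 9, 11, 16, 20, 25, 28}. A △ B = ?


A △ B = (A \ B) ∪ (B \ A) = elements in exactly one of A or B
A \ B = {5, 6, 13, 14, 18, 19, 24, 30}
B \ A = {2, 4, 9, 20, 25, 28}
A △ B = {2, 4, 5, 6, 9, 13, 14, 18, 19, 20, 24, 25, 28, 30}

A △ B = {2, 4, 5, 6, 9, 13, 14, 18, 19, 20, 24, 25, 28, 30}


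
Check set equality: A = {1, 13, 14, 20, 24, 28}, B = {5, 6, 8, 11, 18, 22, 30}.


Two sets are equal iff they have exactly the same elements.
A = {1, 13, 14, 20, 24, 28}
B = {5, 6, 8, 11, 18, 22, 30}
Differences: {1, 5, 6, 8, 11, 13, 14, 18, 20, 22, 24, 28, 30}
A ≠ B

No, A ≠ B


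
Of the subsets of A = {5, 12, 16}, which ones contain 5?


A subset of A contains 5 iff the remaining 2 elements form any subset of A \ {5}.
Count: 2^(n-1) = 2^2 = 4
Subsets containing 5: {5}, {5, 12}, {5, 16}, {5, 12, 16}

Subsets containing 5 (4 total): {5}, {5, 12}, {5, 16}, {5, 12, 16}


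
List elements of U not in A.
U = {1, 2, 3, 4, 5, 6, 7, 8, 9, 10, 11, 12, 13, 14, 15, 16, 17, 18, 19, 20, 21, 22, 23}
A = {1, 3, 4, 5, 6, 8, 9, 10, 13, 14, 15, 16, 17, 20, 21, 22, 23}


Aᶜ = U \ A = elements in U but not in A
U = {1, 2, 3, 4, 5, 6, 7, 8, 9, 10, 11, 12, 13, 14, 15, 16, 17, 18, 19, 20, 21, 22, 23}
A = {1, 3, 4, 5, 6, 8, 9, 10, 13, 14, 15, 16, 17, 20, 21, 22, 23}
Aᶜ = {2, 7, 11, 12, 18, 19}

Aᶜ = {2, 7, 11, 12, 18, 19}


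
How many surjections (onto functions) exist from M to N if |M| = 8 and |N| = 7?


n = |M| = 8, k = |N| = 7. Surjections via inclusion-exclusion:
S(n,k) = Σ(-1)^i × C(k,i) × (k-i)^n, i=0 to k
i=0: (-1)^0×C(7,0)×7^8 = 5764801
i=1: (-1)^1×C(7,1)×6^8 = -11757312
i=2: (-1)^2×C(7,2)×5^8 = 8203125
i=3: (-1)^3×C(7,3)×4^8 = -2293760
i=4: (-1)^4×C(7,4)×3^8 = 229635
i=5: (-1)^5×C(7,5)×2^8 = -5376
i=6: (-1)^6×C(7,6)×1^8 = 7
i=7: (-1)^7×C(7,7)×0^8 = 0
Total = 141120

Number of surjections = 141120


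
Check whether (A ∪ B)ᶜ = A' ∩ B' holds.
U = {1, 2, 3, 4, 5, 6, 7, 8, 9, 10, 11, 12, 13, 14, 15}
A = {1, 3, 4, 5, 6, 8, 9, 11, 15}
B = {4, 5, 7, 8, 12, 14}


LHS: A ∪ B = {1, 3, 4, 5, 6, 7, 8, 9, 11, 12, 14, 15}
(A ∪ B)' = U \ (A ∪ B) = {2, 10, 13}
A' = {2, 7, 10, 12, 13, 14}, B' = {1, 2, 3, 6, 9, 10, 11, 13, 15}
Claimed RHS: A' ∩ B' = {2, 10, 13}
Identity is VALID: LHS = RHS = {2, 10, 13} ✓

Identity is valid. (A ∪ B)' = A' ∩ B' = {2, 10, 13}


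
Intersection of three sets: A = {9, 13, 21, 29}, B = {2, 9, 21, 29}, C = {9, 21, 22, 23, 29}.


A ∩ B = {9, 21, 29}
(A ∩ B) ∩ C = {9, 21, 29}

A ∩ B ∩ C = {9, 21, 29}


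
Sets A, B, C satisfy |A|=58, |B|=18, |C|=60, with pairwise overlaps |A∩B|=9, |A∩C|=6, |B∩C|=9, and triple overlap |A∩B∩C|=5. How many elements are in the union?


|A∪B∪C| = |A|+|B|+|C| - |A∩B|-|A∩C|-|B∩C| + |A∩B∩C|
= 58+18+60 - 9-6-9 + 5
= 136 - 24 + 5
= 117

|A ∪ B ∪ C| = 117


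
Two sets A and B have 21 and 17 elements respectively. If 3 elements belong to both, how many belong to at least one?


|A ∪ B| = |A| + |B| - |A ∩ B|
= 21 + 17 - 3
= 35

|A ∪ B| = 35


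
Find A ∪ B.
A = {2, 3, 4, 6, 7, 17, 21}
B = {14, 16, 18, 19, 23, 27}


A ∪ B = all elements in A or B (or both)
A = {2, 3, 4, 6, 7, 17, 21}
B = {14, 16, 18, 19, 23, 27}
A ∪ B = {2, 3, 4, 6, 7, 14, 16, 17, 18, 19, 21, 23, 27}

A ∪ B = {2, 3, 4, 6, 7, 14, 16, 17, 18, 19, 21, 23, 27}


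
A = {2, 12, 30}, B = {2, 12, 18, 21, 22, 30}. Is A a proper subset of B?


A ⊂ B requires: A ⊆ B AND A ≠ B.
A ⊆ B? Yes
A = B? No
A ⊂ B: Yes (A is a proper subset of B)

Yes, A ⊂ B


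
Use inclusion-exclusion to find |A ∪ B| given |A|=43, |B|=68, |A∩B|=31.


|A ∪ B| = |A| + |B| - |A ∩ B|
= 43 + 68 - 31
= 80

|A ∪ B| = 80


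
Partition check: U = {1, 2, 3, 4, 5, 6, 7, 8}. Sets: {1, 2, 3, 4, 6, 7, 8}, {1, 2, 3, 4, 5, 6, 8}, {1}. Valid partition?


A partition requires: (1) non-empty parts, (2) pairwise disjoint, (3) union = U
Parts: {1, 2, 3, 4, 6, 7, 8}, {1, 2, 3, 4, 5, 6, 8}, {1}
Union of parts: {1, 2, 3, 4, 5, 6, 7, 8}
U = {1, 2, 3, 4, 5, 6, 7, 8}
All non-empty? True
Pairwise disjoint? False
Covers U? True

No, not a valid partition


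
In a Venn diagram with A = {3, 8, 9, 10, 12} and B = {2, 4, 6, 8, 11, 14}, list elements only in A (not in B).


A = {3, 8, 9, 10, 12}
B = {2, 4, 6, 8, 11, 14}
Region: only in A (not in B)
Elements: {3, 9, 10, 12}

Elements only in A (not in B): {3, 9, 10, 12}


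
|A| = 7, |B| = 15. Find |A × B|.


|A × B| = |A| × |B|
= 7 × 15
= 105

|A × B| = 105


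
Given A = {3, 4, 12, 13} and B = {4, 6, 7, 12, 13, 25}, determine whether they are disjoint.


Disjoint means A ∩ B = ∅.
A ∩ B = {4, 12, 13}
A ∩ B ≠ ∅, so A and B are NOT disjoint.

No, A and B are not disjoint (A ∩ B = {4, 12, 13})


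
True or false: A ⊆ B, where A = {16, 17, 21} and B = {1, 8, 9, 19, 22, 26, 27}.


A ⊆ B means every element of A is in B.
Elements in A not in B: {16, 17, 21}
So A ⊄ B.

No, A ⊄ B


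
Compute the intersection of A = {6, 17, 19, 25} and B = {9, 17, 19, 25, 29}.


A ∩ B = elements in both A and B
A = {6, 17, 19, 25}
B = {9, 17, 19, 25, 29}
A ∩ B = {17, 19, 25}

A ∩ B = {17, 19, 25}


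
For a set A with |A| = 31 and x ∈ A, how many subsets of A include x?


Subsets of A containing x correspond to subsets of A \ {x}, which has 30 elements.
Count = 2^(n-1) = 2^30
= 1073741824

Number of subsets containing x = 1073741824


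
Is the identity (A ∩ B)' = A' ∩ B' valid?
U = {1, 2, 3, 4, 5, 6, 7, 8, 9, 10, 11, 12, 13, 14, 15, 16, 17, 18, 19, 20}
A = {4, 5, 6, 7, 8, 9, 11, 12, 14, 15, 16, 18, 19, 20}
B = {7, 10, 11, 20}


LHS: A ∩ B = {7, 11, 20}
(A ∩ B)' = U \ (A ∩ B) = {1, 2, 3, 4, 5, 6, 8, 9, 10, 12, 13, 14, 15, 16, 17, 18, 19}
A' = {1, 2, 3, 10, 13, 17}, B' = {1, 2, 3, 4, 5, 6, 8, 9, 12, 13, 14, 15, 16, 17, 18, 19}
Claimed RHS: A' ∩ B' = {1, 2, 3, 13, 17}
Identity is INVALID: LHS = {1, 2, 3, 4, 5, 6, 8, 9, 10, 12, 13, 14, 15, 16, 17, 18, 19} but the RHS claimed here equals {1, 2, 3, 13, 17}. The correct form is (A ∩ B)' = A' ∪ B'.

Identity is invalid: (A ∩ B)' = {1, 2, 3, 4, 5, 6, 8, 9, 10, 12, 13, 14, 15, 16, 17, 18, 19} but A' ∩ B' = {1, 2, 3, 13, 17}. The correct De Morgan law is (A ∩ B)' = A' ∪ B'.


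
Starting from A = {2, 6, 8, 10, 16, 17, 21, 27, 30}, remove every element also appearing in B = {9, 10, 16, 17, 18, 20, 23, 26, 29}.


A \ B = elements in A but not in B
A = {2, 6, 8, 10, 16, 17, 21, 27, 30}
B = {9, 10, 16, 17, 18, 20, 23, 26, 29}
Remove from A any elements in B
A \ B = {2, 6, 8, 21, 27, 30}

A \ B = {2, 6, 8, 21, 27, 30}


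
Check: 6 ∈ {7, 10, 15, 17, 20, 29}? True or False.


A = {7, 10, 15, 17, 20, 29}
Checking if 6 is in A
6 is not in A → False

6 ∉ A


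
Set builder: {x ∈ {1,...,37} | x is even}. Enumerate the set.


Checking each candidate:
Condition: even numbers in {1,...,37}
Result = {2, 4, 6, 8, 10, 12, 14, 16, 18, 20, 22, 24, 26, 28, 30, 32, 34, 36}

{2, 4, 6, 8, 10, 12, 14, 16, 18, 20, 22, 24, 26, 28, 30, 32, 34, 36}
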